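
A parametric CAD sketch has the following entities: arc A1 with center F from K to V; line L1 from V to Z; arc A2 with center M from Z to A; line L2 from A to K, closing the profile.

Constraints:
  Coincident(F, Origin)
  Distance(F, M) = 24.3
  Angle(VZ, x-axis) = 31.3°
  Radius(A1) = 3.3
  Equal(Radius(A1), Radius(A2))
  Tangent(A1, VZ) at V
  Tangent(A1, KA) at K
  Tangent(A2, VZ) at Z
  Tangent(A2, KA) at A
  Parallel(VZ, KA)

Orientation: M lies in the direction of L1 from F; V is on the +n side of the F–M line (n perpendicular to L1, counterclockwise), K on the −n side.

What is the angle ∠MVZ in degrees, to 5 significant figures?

7.7336°

The slot axis is L1's direction at 31.3°, so u = (cos 31.3°, sin 31.3°) = (0.85446, 0.51952) and n = (−sin 31.3°, cos 31.3°) = (-0.51952, 0.85446). F is at the origin and M lies 24.3 along u from F, so M = 24.3·u = (20.763, 12.624). Tangency of A1 to both parallel lines with radius 3.3 puts V and K at F ± 3.3·n: V = (-1.7144, 2.8197), K = (1.7144, -2.8197). Equal radii place Z and A the same way about M: Z = M + 3.3·n = (19.049, 15.444), A = M − 3.3·n = (22.478, 9.8046). Then cos ∠MVZ = VM·VZ / (|VM||VZ|), giving 7.7336°.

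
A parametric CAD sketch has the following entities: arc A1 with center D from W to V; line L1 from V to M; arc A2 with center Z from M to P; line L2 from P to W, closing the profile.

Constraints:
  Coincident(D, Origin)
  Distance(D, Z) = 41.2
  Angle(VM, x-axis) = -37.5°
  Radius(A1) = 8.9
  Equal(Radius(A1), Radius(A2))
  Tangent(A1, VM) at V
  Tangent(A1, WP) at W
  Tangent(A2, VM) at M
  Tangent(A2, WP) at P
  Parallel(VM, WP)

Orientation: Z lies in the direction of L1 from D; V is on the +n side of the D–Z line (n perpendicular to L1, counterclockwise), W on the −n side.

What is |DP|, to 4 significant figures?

42.15

The slot axis is L1's direction at -37.5°, so u = (cos -37.5°, sin -37.5°) = (0.7934, -0.6088) and n = (−sin -37.5°, cos -37.5°) = (0.6088, 0.7934). D is at the origin and Z lies 41.2 along u from D, so Z = 41.2·u = (32.69, -25.08). Tangency of A1 to both parallel lines with radius 8.9 puts V and W at D ± 8.9·n: V = (5.418, 7.061), W = (-5.418, -7.061). Equal radii place M and P the same way about Z: M = Z + 8.9·n = (38.10, -18.02), P = Z − 8.9·n = (27.27, -32.14). Then |DP| = |P − D| = 42.15.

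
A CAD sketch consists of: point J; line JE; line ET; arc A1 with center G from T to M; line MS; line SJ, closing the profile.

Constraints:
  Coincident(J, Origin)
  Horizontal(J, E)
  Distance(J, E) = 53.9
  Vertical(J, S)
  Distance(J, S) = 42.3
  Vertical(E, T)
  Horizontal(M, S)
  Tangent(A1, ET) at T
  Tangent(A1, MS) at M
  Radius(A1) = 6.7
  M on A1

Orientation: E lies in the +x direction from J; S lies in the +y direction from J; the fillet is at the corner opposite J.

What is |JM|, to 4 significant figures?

63.38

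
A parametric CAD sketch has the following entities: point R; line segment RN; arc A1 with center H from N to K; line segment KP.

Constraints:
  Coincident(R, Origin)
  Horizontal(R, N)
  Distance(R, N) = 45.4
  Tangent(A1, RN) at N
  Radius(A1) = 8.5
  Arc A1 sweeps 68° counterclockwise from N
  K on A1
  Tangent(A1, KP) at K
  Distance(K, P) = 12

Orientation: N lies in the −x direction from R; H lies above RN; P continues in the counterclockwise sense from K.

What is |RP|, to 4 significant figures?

36.89

R is at the origin; R and N share the same y with |RN| = 45.4 and N on the −x side, so N = (-45.40, 0.000). The tangent condition forces HN to be normal to RN, so H = N + (0, 8.5) = (-45.40, 8.500). On A1, N sits at bearing -90° from H; a 68° counterclockwise sweep puts K at bearing -22°, so K = H + 8.5·(cos -22°, sin -22°) = (-37.52, 5.316). Tangency of A1 to KP means the radius HK is perpendicular to KP, so KP runs along (−sin -22°, cos -22°); with |KP| = 12.0, P = (-33.02, 16.44). Then |RP| = |P − R| = 36.89.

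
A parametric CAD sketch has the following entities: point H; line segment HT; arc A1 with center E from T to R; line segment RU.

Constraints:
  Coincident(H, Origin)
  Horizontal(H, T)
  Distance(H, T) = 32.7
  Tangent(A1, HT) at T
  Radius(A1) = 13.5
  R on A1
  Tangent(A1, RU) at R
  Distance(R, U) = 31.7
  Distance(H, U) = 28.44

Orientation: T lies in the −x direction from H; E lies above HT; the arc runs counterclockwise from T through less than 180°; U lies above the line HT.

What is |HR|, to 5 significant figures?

23.023

H is at the origin; HT is horizontal with |HT| = 32.7 and T on the −x side, so T = (-32.700, 0.0000). The tangent condition forces ET to be normal to HT, so E = T + (0, 13.5) = (-32.700, 13.500). Since ER ⟂ RU (tangency), |EU| = √(13.5² + 31.7²) = 34.455 regardless of where R sits on A1. So U lies on both circle(H, 28.44) and circle(E, 34.455); the above-HT intersection is U = (-1.6302, 28.393). R is the foot of the tangent from U: R = (-22.561, 4.5861).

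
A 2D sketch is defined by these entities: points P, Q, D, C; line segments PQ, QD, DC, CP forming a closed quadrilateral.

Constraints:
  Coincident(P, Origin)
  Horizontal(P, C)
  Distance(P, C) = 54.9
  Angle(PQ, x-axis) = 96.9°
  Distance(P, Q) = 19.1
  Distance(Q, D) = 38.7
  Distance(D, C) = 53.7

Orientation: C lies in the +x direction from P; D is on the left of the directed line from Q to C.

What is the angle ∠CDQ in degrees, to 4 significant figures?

79.60°

Checks: |PC| = 54.90 ✓; |PQ| = 19.10 ✓; |QD| = 38.70 ✓; |DC| = 53.70 ✓.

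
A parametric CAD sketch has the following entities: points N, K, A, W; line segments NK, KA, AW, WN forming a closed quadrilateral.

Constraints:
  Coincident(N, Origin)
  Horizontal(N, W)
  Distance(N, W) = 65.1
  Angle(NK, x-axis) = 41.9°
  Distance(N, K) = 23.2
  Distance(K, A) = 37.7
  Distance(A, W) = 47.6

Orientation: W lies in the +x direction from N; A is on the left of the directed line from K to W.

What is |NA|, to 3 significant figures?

60.9

Checks: NK at 41.90° ✓; |KA| = 37.70 ✓; |AW| = 47.60 ✓.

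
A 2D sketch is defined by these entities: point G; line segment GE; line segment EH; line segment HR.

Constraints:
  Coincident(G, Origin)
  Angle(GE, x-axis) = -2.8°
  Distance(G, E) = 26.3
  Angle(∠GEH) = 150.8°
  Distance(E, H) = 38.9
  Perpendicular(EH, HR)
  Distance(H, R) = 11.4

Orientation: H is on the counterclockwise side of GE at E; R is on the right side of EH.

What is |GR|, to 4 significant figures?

66.43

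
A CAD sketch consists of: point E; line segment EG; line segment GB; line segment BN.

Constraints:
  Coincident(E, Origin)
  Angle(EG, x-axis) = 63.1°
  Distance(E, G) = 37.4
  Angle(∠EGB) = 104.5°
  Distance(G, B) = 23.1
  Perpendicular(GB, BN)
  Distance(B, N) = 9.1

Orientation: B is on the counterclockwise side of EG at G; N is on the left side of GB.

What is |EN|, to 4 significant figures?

42.29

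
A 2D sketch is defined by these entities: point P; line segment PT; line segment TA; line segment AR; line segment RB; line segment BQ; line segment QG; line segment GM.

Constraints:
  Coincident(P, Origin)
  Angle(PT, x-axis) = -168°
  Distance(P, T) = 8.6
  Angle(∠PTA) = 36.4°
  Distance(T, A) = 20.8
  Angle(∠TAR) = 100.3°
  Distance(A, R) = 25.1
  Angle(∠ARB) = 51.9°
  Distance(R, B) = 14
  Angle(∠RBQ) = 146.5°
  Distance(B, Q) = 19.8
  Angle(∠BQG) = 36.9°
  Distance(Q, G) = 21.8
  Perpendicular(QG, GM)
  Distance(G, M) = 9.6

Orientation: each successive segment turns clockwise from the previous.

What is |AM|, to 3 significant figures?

18.6

P is at the origin; PT runs at -168.0° with length 8.6, so T = (-8.41, -1.79). ∠PTA = 36.4° gives TA at 48.4° from the x-axis; with |TA| = 20.8, A = (5.40, 13.8). ∠TAR = 100.3° gives AR at -31.3° from the x-axis; with |AR| = 25.1, R = (26.8, 0.726). ∠ARB = 51.9° gives RB at -159° from the x-axis; with |RB| = 14.0, B = (13.7, -4.20). ∠RBQ = 146.5° gives BQ at 167° from the x-axis; with |BQ| = 19.8, Q = (-5.56, 0.221). ∠BQG = 36.9° gives QG at 24.0° from the x-axis; with |QG| = 21.8, G = (14.4, 9.09). QG ⟂ GM, so GM runs at -66.0°; with |GM| = 9.6, M = (18.3, 0.318). Then |AM| = |M − A| = 18.6.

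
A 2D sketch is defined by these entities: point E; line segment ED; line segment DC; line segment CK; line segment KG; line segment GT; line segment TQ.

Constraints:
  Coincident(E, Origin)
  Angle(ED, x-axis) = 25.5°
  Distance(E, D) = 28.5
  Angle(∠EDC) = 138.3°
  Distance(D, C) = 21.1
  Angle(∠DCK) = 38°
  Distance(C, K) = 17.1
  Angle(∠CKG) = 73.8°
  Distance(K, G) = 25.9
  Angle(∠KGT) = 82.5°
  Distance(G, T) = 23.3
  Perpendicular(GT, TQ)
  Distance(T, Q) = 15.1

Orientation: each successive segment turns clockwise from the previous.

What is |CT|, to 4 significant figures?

19.28

E is at the origin; ED runs at 25.5° with length 28.5, so D = (25.72, 12.27). ∠EDC = 138.3° gives DC at -16.20° from the x-axis; with |DC| = 21.1, C = (45.99, 6.383). ∠DCK = 38.0° gives CK at -158.2° from the x-axis; with |CK| = 17.1, K = (30.11, 0.03246). ∠CKG = 73.8° gives KG at 95.60° from the x-axis; with |KG| = 25.9, G = (27.58, 25.81). ∠KGT = 82.5° gives GT at -1.900° from the x-axis; with |GT| = 23.3, T = (50.87, 25.04). Then |CT| = |T − C| = 19.28.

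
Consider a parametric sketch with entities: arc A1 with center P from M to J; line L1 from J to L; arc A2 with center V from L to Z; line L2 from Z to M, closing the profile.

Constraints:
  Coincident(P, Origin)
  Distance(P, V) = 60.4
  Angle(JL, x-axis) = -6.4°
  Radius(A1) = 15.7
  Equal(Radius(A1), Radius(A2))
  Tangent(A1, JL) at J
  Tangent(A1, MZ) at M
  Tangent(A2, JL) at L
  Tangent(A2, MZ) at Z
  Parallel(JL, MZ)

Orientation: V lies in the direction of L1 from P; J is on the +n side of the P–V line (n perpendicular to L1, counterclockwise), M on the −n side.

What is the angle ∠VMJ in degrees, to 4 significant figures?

75.43°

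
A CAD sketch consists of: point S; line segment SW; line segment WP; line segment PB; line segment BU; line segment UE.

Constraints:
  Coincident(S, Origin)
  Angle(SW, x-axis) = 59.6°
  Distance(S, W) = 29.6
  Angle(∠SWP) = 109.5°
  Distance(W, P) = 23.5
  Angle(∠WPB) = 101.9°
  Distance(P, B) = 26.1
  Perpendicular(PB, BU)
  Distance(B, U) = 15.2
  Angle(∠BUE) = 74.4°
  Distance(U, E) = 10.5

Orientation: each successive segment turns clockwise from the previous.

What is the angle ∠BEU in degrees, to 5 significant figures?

66.346°

PB ⟂ BU, so BU runs at -179.00°; with |BU| = 15.2, U = (23.312, -5.2746). ∠BUE = 74.4° gives UE at 75.400° from the x-axis; with |UE| = 10.5, E = (25.959, 4.8863). Then cos ∠BEU = EB·EU / (|EB||EU|), giving 66.346°.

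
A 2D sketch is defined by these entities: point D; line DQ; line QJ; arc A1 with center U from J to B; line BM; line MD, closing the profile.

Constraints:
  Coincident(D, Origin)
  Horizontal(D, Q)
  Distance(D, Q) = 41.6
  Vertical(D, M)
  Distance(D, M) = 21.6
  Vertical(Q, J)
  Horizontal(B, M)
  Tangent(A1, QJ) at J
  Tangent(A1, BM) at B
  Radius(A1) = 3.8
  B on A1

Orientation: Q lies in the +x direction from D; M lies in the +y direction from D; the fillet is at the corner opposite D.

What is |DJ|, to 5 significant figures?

45.248

D is at the origin; D and Q share the same y with |DQ| = 41.6 and Q on the +x side, so Q = (41.600, 0.0000). D and M share the same x with |DM| = 21.6 and M on the +y side, so M = (0.0000, 21.600). The virtual corner opposite D is at (41.600, 21.600). Since A1 is tangent to QJ there, UJ ⟂ QJ and since A1 is tangent to BM there, UB ⟂ BM, with radius 3.8, so the center U sits 3.8 in from both sides at U = (37.800, 17.800). That places the tangent points at J = (41.600, 17.800) on QJ and B = (37.800, 21.600) on BM. Then |DJ| = |J − D| = 45.248.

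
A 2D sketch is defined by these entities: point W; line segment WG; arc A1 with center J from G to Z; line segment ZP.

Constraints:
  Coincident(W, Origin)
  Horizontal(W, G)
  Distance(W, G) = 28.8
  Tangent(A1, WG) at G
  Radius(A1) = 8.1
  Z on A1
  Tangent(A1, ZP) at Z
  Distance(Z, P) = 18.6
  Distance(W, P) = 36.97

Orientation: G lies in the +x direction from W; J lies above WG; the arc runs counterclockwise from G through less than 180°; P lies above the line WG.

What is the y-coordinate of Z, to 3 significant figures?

12.9

Checks: |JZ| = 8.100 ✓; ∠(JZ, ZP) = 90.00° ✓; |ZP| = 18.60 ✓; |WP| = 36.97 ✓.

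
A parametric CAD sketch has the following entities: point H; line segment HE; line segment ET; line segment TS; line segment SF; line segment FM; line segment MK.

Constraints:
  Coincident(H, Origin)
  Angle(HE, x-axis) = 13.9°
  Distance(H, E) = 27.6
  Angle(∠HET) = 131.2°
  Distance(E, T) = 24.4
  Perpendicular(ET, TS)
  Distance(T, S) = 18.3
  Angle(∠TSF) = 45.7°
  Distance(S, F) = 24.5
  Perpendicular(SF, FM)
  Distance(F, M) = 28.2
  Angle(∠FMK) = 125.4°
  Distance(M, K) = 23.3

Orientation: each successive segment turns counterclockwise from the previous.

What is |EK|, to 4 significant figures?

51.91

SF ⟂ FM, so FM runs at 17.00°; with |FM| = 28.2, M = (55.85, 21.52). ∠FMK = 125.4° gives MK at 71.60° from the x-axis; with |MK| = 23.3, K = (63.21, 43.63). Then |EK| = |K − E| = 51.91.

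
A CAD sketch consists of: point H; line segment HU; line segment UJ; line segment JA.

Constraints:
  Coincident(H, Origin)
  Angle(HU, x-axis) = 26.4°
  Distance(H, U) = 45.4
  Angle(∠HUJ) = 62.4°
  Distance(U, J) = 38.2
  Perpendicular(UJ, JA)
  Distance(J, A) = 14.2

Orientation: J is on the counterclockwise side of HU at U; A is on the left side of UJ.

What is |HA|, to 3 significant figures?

31.2

∠HUJ = 62.4°, so UJ runs at 26.4° + (180° − 62.4°) = 144° from the x-axis; with |UJ| = 38.2, J = U + 38.2·(cos 144°, sin 144°) = (9.76, 42.6). The perpendicularity gives JA at right angles to UJ; with |JA| = 14.2 on the left of UJ, A = J + 14.2·(-0.588, -0.809) = (1.41, 31.2). Then |HA| = |A − H| = 31.2.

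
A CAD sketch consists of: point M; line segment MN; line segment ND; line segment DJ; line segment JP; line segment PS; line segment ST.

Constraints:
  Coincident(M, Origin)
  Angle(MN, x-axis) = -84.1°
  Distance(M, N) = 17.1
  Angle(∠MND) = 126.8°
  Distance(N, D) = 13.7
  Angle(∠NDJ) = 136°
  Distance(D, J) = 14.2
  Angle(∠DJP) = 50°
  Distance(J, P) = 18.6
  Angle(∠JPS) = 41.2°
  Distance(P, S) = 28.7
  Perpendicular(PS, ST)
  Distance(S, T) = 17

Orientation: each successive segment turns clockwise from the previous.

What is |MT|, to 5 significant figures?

48.976

∠JPS = 41.2° gives PS at -90.100° from the x-axis; with |PS| = 28.7, S = (-10.281, -40.704). PS is perpendicular to ST, so ST runs at 179.90°; with |ST| = 17.0, T = (-27.281, -40.675). Then |MT| = |T − M| = 48.976.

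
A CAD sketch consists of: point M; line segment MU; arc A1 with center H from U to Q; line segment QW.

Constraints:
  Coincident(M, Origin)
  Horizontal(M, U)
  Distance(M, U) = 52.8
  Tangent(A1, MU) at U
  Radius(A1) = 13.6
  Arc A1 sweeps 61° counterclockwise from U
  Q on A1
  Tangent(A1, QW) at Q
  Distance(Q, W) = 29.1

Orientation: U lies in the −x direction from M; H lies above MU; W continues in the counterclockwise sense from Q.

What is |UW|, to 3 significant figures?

41.6

M is at the origin; M and U share the same y with |MU| = 52.8 and U on the −x side, so U = (-52.8, 0.00). Tangency of A1 to MU means the radius HU is perpendicular to MU, so H = U + (0, 13.6) = (-52.8, 13.6). On A1, U sits at bearing -90° from H; a 61° counterclockwise sweep puts Q at bearing -29°, so Q = H + 13.6·(cos -29°, sin -29°) = (-40.9, 7.01). A1 meets QW tangentially, so HQ is at right angles to QW, so QW runs along (−sin -29°, cos -29°); with |QW| = 29.1, W = (-26.8, 32.5). Then |UW| = |W − U| = 41.6.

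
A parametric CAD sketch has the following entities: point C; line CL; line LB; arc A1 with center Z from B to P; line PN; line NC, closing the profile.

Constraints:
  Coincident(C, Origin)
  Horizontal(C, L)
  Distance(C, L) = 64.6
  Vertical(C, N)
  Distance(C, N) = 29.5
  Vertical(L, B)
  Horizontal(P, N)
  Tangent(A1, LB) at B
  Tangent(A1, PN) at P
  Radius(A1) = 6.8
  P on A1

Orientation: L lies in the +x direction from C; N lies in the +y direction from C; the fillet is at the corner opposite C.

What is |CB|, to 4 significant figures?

68.47

C is at the origin; C and L share the same y with |CL| = 64.6 and L on the +x side, so L = (64.60, 0.000). CN is vertical with |CN| = 29.5 and N on the +y side, so N = (0.000, 29.50). The virtual corner opposite C is at (64.60, 29.50). Since A1 is tangent to LB there, ZB ⟂ LB and A1 meets PN tangentially, so ZP is at right angles to PN, with radius 6.8, so the center Z sits 6.8 in from both sides at Z = (57.80, 22.70). That places the tangent points at B = (64.60, 22.70) on LB and P = (57.80, 29.50) on PN. Then |CB| = |B − C| = 68.47.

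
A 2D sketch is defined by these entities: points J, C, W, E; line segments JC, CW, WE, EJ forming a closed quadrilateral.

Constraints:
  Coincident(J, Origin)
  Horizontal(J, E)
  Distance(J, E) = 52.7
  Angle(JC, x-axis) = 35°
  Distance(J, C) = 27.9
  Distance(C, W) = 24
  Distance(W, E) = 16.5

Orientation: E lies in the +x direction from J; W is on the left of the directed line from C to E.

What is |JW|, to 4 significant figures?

49.32

J is at the origin; J and E share the same y with |JE| = 52.7 and E in +x, so E = (52.7, 0). JC runs at 35.0° with |JC| = 27.9, so C = (22.85, 16.00). W is determined by |CW| = 24.0 and |WE| = 16.5 together: it lies at the intersection of circle(C, 24.0) and circle(E, 16.5). With |CE| = 33.87, the foot of the radical line on CE is 21.42 from C and the perpendicular offset is √(24.0² − 21.42²) = 10.83. Taking the left-of-CE solution: W = (46.85, 15.43).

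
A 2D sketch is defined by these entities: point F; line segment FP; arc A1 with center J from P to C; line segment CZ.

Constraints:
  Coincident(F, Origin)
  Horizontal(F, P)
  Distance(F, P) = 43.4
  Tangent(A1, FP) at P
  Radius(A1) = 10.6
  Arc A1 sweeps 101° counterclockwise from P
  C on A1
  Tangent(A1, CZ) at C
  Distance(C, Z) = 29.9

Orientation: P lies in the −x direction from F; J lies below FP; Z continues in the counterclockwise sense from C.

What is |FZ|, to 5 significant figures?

63.839

F is at the origin; F and P share the same y with |FP| = 43.4 and P on the −x side, so P = (-43.400, 0.0000). Since A1 is tangent to FP there, JP ⟂ FP, so J = P + (0, -10.6) = (-43.400, -10.600). On A1, P sits at bearing 90° from J; a 101° counterclockwise sweep puts C at bearing 191°, so C = J + 10.6·(cos 191°, sin 191°) = (-53.805, -12.623). Tangency of A1 to CZ means the radius JC is perpendicular to CZ, so CZ runs along (−sin 191°, cos 191°); with |CZ| = 29.9, Z = (-48.100, -41.973). Then |FZ| = |Z − F| = 63.839.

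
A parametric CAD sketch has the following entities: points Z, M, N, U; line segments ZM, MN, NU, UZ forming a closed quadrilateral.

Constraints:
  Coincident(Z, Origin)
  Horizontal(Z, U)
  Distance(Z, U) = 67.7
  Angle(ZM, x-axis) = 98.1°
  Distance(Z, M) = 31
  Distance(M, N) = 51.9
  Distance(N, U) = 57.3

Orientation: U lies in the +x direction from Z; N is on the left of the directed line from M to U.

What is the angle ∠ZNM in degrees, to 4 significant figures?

26.30°

Checks: |MN| = 51.90 ✓; |NU| = 57.30 ✓.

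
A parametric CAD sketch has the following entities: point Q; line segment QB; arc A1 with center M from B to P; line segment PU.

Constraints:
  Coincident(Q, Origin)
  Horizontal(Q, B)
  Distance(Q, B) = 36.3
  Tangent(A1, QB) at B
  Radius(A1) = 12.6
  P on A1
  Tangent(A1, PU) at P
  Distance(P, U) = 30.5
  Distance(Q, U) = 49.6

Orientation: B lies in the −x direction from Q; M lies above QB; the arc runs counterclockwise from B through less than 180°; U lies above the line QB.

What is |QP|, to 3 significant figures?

26.9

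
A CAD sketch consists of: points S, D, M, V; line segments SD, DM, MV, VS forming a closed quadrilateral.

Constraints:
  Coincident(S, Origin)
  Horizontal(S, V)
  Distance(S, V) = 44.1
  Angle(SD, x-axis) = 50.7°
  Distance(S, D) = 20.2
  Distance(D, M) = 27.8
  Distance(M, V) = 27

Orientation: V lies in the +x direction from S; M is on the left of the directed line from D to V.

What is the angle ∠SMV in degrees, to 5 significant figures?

67.645°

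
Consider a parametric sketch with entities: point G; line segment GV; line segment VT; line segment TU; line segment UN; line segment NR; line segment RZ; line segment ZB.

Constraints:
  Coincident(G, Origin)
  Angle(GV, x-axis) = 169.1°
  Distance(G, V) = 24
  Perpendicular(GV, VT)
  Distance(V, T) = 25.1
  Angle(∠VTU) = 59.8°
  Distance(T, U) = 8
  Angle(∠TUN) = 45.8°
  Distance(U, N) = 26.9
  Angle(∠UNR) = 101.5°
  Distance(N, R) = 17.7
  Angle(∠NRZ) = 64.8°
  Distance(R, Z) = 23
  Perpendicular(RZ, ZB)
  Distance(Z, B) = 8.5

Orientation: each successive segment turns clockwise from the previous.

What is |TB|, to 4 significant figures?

4.981

G is at the origin; GV runs at 169.1° with length 24.0, so V = (-23.57, 4.538). The perpendicularity gives VT at right angles to GV, so VT runs at 79.10°; with |VT| = 25.1, T = (-18.82, 29.19). ∠VTU = 59.8° gives TU at -41.10° from the x-axis; with |TU| = 8.0, U = (-12.79, 23.93). ∠TUN = 45.8° gives UN at -175.3° from the x-axis; with |UN| = 26.9, N = (-39.60, 21.72). ∠UNR = 101.5° gives NR at 106.2° from the x-axis; with |NR| = 17.7, R = (-44.54, 38.72). ∠NRZ = 64.8° gives RZ at -9.000° from the x-axis; with |RZ| = 23.0, Z = (-21.82, 35.12). The perpendicularity gives ZB at right angles to RZ, so ZB runs at -99.00°; with |ZB| = 8.5, B = (-23.15, 26.73). Then |TB| = |B − T| = 4.981.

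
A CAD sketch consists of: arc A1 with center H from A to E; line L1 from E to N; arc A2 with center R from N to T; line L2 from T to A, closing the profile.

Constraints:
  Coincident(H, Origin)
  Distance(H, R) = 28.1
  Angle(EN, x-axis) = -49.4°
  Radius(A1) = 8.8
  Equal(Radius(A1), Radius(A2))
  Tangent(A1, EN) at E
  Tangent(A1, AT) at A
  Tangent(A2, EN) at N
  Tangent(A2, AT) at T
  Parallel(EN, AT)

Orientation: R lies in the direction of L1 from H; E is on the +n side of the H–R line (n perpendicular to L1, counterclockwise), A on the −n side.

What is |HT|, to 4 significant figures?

29.45

Tangency of A1 to both parallel lines with radius 8.8 puts E and A at H ± 8.8·n: E = (6.682, 5.727), A = (-6.682, -5.727). Equal radii place N and T the same way about R: N = R + 8.8·n = (24.97, -15.61), T = R − 8.8·n = (11.61, -27.06). Then |HT| = |T − H| = 29.45.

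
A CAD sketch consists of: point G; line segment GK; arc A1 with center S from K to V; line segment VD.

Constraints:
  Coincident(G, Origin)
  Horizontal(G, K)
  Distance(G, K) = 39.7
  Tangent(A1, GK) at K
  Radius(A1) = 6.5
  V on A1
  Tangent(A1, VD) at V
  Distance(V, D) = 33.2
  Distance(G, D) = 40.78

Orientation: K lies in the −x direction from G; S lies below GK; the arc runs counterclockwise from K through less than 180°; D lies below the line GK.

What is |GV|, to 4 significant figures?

45.71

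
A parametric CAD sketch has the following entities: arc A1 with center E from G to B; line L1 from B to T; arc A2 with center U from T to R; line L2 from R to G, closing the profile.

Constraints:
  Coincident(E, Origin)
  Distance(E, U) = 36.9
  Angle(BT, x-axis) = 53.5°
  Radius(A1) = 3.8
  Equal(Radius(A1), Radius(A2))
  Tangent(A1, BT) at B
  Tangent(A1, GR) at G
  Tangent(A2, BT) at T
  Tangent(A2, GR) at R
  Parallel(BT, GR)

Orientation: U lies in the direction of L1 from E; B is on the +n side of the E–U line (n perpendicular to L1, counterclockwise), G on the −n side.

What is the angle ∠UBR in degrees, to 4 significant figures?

5.758°

Tangency of A1 to both parallel lines with radius 3.8 puts B and G at E ± 3.8·n: B = (-3.055, 2.260), G = (3.055, -2.260). Equal radii place T and R the same way about U: T = U + 3.8·n = (18.89, 31.92), R = U − 3.8·n = (25.00, 27.40). Then cos ∠UBR = BU·BR / (|BU||BR|), giving 5.758°.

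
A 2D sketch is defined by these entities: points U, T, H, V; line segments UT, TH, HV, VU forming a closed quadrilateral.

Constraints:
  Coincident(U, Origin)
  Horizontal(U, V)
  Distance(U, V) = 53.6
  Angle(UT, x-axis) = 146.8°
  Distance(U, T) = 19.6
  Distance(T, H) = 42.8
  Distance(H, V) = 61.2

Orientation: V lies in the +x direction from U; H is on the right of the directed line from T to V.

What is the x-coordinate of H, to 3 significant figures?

-0.328

U is at the origin; U and V share the same y with |UV| = 53.6 and V in +x, so V = (53.6, 0). UT runs at 146.8° with |UT| = 19.6, so T = (-16.4, 10.7). H is determined by |TH| = 42.8 and |HV| = 61.2 together: it lies at the intersection of circle(T, 42.8) and circle(V, 61.2). With |TV| = 70.8, the foot of the radical line on TV is 21.9 from T and the perpendicular offset is √(42.8² − 21.9²) = 36.8. Taking the right-of-TV solution: H = (-0.328, -28.9).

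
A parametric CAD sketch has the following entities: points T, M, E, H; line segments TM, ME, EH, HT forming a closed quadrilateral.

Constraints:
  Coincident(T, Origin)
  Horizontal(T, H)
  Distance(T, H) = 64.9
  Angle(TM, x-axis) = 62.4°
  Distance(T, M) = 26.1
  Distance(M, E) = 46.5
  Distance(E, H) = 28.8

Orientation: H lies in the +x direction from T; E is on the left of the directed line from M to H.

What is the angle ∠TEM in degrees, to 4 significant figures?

19.61°

T is at the origin; TH is horizontal with |TH| = 64.9 and H in +x, so H = (64.9, 0). TM runs at 62.4° with |TM| = 26.1, so M = (12.09, 23.13). E is determined by |ME| = 46.5 and |EH| = 28.8 together: it lies at the intersection of circle(M, 46.5) and circle(H, 28.8). With |MH| = 57.65, the foot of the radical line on MH is 40.38 from M and the perpendicular offset is √(46.5² − 40.38²) = 23.05. Taking the left-of-MH solution: E = (58.33, 28.04).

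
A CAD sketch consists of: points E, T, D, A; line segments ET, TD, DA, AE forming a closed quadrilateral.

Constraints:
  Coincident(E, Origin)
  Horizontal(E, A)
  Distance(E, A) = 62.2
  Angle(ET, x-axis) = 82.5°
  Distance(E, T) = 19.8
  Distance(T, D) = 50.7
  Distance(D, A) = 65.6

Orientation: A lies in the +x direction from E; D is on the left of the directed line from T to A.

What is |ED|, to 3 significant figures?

68.4

E is at the origin; EA is horizontal with |EA| = 62.2 and A in +x, so A = (62.2, 0). ET runs at 82.5° with |ET| = 19.8, so T = (2.58, 19.6). D is determined by |TD| = 50.7 and |DA| = 65.6 together: it lies at the intersection of circle(T, 50.7) and circle(A, 65.6). With |TA| = 62.8, the foot of the radical line on TA is 17.6 from T and the perpendicular offset is √(50.7² − 17.6²) = 47.6. Taking the left-of-TA solution: D = (34.2, 59.3).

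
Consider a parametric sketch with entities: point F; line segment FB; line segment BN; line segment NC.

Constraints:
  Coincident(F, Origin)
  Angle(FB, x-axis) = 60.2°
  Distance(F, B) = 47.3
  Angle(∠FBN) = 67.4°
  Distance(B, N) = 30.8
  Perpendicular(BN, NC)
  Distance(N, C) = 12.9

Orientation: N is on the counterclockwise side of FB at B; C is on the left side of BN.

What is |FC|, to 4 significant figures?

33.26

∠FBN = 67.4°, so BN runs at 60.2° + (180° − 67.4°) = 172.8° from the x-axis; with |BN| = 30.8, N = B + 30.8·(cos 172.8°, sin 172.8°) = (-7.050, 44.91). BN ⟂ NC; with |NC| = 12.9 on the left of BN, C = N + 12.9·(-0.1253, -0.9921) = (-8.667, 32.11). Then |FC| = |C − F| = 33.26.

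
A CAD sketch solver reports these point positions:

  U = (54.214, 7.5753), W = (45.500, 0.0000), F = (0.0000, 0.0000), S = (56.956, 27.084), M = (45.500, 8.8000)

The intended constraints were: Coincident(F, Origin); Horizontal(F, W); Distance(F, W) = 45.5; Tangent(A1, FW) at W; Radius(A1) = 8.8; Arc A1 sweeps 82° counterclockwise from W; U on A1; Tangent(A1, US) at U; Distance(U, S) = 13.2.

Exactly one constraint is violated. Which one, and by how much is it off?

Distance(U, S) = 13.2 — off by 6.50.

F = (0.00, 0.00) ✓; F.y = 0.00, W.y = 0.00 ✓; |FW| = 45.50 ✓; ∠(MW, WF) = 90.00° ✓; |MW| = 8.800 ✓; bearing(M→U) − bearing(M→W) = 82.00° ✓; |MU| = 8.800 ✓; ∠(MU, US) = 90.00° ✓; |US| = 19.70 ✗.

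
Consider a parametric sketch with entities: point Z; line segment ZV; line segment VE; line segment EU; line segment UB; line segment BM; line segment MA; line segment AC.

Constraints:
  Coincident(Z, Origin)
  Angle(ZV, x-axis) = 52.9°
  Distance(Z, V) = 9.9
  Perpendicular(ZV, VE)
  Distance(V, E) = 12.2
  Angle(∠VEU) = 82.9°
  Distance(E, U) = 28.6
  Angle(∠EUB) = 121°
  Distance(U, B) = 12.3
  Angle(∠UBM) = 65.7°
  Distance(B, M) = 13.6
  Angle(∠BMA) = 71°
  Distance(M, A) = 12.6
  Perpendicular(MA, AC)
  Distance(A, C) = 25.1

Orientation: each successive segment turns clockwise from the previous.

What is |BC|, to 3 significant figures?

14.7

∠BMA = 71.0° gives MA at -56.5° from the x-axis; with |MA| = 12.6, A = (-0.978, -16.9). MA is perpendicular to AC, so AC runs at -146°; with |AC| = 25.1, C = (-21.9, -30.7). Then |BC| = |C − B| = 14.7.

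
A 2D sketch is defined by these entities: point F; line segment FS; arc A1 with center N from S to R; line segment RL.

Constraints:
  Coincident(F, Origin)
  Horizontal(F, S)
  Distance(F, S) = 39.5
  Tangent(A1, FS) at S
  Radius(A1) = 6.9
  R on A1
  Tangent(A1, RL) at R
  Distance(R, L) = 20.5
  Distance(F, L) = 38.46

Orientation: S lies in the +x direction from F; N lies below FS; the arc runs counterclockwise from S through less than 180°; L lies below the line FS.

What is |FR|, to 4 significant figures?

33.20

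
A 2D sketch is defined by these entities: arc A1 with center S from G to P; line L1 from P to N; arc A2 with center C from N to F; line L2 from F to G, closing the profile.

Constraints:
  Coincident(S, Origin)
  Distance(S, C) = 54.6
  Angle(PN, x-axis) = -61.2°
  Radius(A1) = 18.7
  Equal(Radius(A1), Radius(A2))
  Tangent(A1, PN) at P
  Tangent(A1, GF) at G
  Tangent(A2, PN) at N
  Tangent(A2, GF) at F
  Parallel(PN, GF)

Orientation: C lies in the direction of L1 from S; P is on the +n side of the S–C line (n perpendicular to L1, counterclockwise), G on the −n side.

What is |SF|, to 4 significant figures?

57.71

The slot axis is L1's direction at -61.2°, so u = (cos -61.2°, sin -61.2°) = (0.4818, -0.8763) and n = (−sin -61.2°, cos -61.2°) = (0.8763, 0.4818). S is at the origin and C lies 54.6 along u from S, so C = 54.6·u = (26.30, -47.85). Tangency of A1 to both parallel lines with radius 18.7 puts P and G at S ± 18.7·n: P = (16.39, 9.009), G = (-16.39, -9.009). Equal radii place N and F the same way about C: N = C + 18.7·n = (42.69, -38.84), F = C − 18.7·n = (9.917, -56.86). Then |SF| = |F − S| = 57.71.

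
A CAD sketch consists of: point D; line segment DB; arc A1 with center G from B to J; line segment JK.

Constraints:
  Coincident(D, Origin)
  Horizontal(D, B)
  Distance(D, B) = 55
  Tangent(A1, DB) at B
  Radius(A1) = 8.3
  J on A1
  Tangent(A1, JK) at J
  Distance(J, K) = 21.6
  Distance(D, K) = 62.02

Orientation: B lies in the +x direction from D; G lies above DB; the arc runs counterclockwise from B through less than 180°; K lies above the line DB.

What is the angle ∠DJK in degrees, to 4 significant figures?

75.90°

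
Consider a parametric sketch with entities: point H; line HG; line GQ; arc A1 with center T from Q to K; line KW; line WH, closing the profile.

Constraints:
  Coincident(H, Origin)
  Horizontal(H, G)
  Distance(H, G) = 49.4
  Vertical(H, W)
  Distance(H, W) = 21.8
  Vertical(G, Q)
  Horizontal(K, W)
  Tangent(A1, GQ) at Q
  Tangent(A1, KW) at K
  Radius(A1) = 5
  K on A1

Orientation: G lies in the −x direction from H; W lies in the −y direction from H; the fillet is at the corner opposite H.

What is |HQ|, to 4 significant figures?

52.18

H is at the origin; H and G share the same y with |HG| = 49.4 and G on the −x side, so G = (-49.40, 0.000). HW is vertical with |HW| = 21.8 and W on the −y side, so W = (0.000, -21.80). The virtual corner opposite H is at (-49.40, -21.80). Tangency of A1 to GQ means the radius TQ is perpendicular to GQ and tangency of A1 to KW means the radius TK is perpendicular to KW, with radius 5.0, so the center T sits 5.0 in from both sides at T = (-44.40, -16.80). That places the tangent points at Q = (-49.40, -16.80) on GQ and K = (-44.40, -21.80) on KW. Then |HQ| = |Q − H| = 52.18.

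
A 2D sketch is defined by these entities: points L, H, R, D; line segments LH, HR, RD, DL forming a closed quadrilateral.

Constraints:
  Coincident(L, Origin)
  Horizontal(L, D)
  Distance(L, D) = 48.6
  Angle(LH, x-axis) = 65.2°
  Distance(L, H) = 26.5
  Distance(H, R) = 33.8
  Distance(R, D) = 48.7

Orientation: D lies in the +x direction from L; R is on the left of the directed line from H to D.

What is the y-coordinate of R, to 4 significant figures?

47.02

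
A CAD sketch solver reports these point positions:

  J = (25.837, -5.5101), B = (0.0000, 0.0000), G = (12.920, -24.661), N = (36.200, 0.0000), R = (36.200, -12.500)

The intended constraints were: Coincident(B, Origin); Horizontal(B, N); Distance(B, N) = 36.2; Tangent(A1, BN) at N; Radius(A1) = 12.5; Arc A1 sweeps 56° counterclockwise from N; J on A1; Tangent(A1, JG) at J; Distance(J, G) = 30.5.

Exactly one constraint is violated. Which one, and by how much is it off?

Distance(J, G) = 30.5 — off by 7.40.

B = (0.00, 0.00) ✓; B.y = 0.00, N.y = 0.00 ✓; |BN| = 36.20 ✓; ∠(RN, NB) = 90.00° ✓; |RN| = 12.50 ✓; bearing(R→J) − bearing(R→N) = 56.00° ✓; |RJ| = 12.50 ✓; ∠(RJ, JG) = 90.00° ✓; |JG| = 23.10 ✗.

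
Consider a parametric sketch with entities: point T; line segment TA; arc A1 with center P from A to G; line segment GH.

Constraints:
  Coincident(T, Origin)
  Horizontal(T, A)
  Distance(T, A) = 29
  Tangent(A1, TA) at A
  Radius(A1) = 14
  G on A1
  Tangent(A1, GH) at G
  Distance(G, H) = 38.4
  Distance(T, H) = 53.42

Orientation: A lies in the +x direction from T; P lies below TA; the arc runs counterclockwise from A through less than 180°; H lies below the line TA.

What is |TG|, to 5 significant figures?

20.108

Checks: T.y = 0.00, A.y = 0.00 ✓; |PG| = 14.00 ✓; ∠(PG, GH) = 90.00° ✓; |GH| = 38.40 ✓; |TH| = 53.42 ✓.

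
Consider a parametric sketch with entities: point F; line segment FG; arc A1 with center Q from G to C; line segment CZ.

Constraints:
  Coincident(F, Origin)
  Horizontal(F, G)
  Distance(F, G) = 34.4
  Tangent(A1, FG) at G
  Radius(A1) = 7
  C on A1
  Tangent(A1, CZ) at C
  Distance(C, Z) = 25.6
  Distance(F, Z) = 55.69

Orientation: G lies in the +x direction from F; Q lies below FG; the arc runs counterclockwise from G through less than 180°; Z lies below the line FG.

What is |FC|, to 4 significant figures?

31.50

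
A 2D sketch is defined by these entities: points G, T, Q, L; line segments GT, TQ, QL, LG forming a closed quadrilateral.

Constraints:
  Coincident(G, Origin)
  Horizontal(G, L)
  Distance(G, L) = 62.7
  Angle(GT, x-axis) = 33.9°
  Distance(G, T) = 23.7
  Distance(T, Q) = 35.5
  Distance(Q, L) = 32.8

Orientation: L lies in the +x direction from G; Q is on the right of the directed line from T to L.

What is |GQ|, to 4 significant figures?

40.13

G is at the origin; GL is horizontal with |GL| = 62.7 and L in +x, so L = (62.7, 0). GT runs at 33.9° with |GT| = 23.7, so T = (19.67, 13.22). Q is determined by |TQ| = 35.5 and |QL| = 32.8 together: it lies at the intersection of circle(T, 35.5) and circle(L, 32.8). With |TL| = 45.01, the foot of the radical line on TL is 24.56 from T and the perpendicular offset is √(35.5² − 24.56²) = 25.64. Taking the right-of-TL solution: Q = (35.61, -18.50).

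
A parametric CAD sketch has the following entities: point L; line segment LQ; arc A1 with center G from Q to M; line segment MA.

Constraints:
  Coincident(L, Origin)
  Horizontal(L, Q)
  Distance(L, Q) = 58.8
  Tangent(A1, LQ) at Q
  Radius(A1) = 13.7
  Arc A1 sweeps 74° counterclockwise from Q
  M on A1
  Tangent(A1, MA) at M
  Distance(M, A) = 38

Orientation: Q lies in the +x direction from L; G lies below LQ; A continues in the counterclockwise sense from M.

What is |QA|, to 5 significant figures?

52.123

L is at the origin; LQ is horizontal with |LQ| = 58.8 and Q on the +x side, so Q = (58.800, 0.0000). Since A1 is tangent to LQ there, GQ ⟂ LQ, so G = Q + (0, -13.7) = (58.800, -13.700). On A1, Q sits at bearing 90° from G; a 74° counterclockwise sweep puts M at bearing 164°, so M = G + 13.7·(cos 164°, sin 164°) = (45.631, -9.9238). Since A1 is tangent to MA there, GM ⟂ MA, so MA runs along (−sin 164°, cos 164°); with |MA| = 38.0, A = (35.156, -46.452). Then |QA| = |A − Q| = 52.123.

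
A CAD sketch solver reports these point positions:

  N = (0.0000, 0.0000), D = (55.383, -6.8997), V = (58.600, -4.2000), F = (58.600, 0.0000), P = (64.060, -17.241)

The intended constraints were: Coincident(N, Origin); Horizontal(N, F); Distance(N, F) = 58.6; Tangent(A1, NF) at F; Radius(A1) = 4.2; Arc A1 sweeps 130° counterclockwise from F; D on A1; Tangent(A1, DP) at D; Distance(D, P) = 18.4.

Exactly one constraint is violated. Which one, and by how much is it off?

Distance(D, P) = 18.4 — off by 4.90.

N = (0.00, 0.00) ✓; N.y = 0.00, F.y = 0.00 ✓; |NF| = 58.60 ✓; ∠(VF, FN) = 90.00° ✓; |VF| = 4.200 ✓; bearing(V→D) − bearing(V→F) = 130.0° ✓; |VD| = 4.200 ✓; ∠(VD, DP) = 90.00° ✓; |DP| = 13.50 ✗.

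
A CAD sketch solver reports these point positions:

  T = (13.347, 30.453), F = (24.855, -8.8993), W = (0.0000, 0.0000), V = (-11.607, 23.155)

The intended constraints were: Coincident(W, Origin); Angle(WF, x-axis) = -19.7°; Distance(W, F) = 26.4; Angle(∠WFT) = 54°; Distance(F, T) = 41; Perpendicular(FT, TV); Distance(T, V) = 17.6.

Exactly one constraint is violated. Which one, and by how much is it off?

Distance(T, V) = 17.6 — off by 8.40.

W = (0.00, 0.00) ✓; WF at -19.70° ✓; |WF| = 26.40 ✓; ∠WFT = 54.00° ✓; |FT| = 41.00 ✓; ∠(FT, TV) = 90.00° ✓; |TV| = 26.00 ✗.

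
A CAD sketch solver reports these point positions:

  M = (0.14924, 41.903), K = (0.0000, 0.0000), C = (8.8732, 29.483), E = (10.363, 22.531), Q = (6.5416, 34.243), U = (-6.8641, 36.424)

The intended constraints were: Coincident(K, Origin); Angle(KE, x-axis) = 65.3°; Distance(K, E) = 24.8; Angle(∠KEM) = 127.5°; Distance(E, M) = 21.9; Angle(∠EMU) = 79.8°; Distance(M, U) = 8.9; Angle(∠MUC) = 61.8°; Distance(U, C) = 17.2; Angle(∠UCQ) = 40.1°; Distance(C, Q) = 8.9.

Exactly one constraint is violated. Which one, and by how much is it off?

Distance(C, Q) = 8.9 — off by 3.60.

K = (0.00, 0.00) ✓; KE at 65.30° ✓; |KE| = 24.80 ✓; ∠KEM = 127.5° ✓; |EM| = 21.90 ✓; ∠EMU = 79.80° ✓; |MU| = 8.900 ✓; ∠MUC = 61.80° ✓; |UC| = 17.20 ✓; ∠UCQ = 40.10° ✓; |CQ| = 5.300 ✗.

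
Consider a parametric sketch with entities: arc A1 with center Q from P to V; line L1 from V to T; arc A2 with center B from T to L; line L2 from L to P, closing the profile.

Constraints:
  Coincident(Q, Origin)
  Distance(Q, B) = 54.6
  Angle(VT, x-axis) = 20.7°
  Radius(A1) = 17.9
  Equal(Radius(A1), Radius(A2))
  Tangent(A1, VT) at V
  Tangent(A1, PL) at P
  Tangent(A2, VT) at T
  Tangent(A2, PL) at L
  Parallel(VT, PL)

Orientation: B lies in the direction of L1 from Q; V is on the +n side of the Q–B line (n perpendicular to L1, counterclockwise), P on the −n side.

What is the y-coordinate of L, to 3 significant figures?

2.56

The slot axis is L1's direction at 20.7°, so u = (cos 20.7°, sin 20.7°) = (0.935, 0.353) and n = (−sin 20.7°, cos 20.7°) = (-0.353, 0.935). Q is at the origin and B lies 54.6 along u from Q, so B = 54.6·u = (51.1, 19.3). Tangency of A1 to both parallel lines with radius 17.9 puts V and P at Q ± 17.9·n: V = (-6.33, 16.7), P = (6.33, -16.7). Equal radii place T and L the same way about B: T = B + 17.9·n = (44.7, 36.0), L = B − 17.9·n = (57.4, 2.56). So L.y = 2.56.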